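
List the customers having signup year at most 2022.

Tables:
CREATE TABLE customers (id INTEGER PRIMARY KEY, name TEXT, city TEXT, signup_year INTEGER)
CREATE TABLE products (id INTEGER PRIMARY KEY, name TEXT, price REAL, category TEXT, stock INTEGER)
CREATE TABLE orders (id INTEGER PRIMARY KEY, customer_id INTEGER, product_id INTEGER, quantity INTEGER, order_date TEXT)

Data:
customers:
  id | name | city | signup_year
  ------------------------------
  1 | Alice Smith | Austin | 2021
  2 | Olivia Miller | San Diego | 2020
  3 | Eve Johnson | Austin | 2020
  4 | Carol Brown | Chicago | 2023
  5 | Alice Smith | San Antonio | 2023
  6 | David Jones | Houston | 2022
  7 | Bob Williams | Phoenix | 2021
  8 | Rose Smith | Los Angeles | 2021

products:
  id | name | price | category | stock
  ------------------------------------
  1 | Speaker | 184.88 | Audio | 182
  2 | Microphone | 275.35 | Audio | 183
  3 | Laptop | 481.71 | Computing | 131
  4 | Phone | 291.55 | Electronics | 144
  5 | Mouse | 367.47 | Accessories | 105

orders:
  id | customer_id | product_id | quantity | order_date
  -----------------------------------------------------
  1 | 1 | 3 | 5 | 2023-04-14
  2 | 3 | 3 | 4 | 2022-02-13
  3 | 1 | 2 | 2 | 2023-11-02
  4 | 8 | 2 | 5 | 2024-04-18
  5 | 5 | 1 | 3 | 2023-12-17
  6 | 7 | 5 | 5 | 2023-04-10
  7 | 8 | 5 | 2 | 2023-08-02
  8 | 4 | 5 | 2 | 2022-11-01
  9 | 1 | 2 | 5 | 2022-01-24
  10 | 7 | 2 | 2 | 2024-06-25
SELECT name, signup_year FROM customers WHERE signup_year <= 2022

Execution result:
name | signup_year
Alice Smith | 2021
Olivia Miller | 2020
Eve Johnson | 2020
David Jones | 2022
Bob Williams | 2021
Rose Smith | 2021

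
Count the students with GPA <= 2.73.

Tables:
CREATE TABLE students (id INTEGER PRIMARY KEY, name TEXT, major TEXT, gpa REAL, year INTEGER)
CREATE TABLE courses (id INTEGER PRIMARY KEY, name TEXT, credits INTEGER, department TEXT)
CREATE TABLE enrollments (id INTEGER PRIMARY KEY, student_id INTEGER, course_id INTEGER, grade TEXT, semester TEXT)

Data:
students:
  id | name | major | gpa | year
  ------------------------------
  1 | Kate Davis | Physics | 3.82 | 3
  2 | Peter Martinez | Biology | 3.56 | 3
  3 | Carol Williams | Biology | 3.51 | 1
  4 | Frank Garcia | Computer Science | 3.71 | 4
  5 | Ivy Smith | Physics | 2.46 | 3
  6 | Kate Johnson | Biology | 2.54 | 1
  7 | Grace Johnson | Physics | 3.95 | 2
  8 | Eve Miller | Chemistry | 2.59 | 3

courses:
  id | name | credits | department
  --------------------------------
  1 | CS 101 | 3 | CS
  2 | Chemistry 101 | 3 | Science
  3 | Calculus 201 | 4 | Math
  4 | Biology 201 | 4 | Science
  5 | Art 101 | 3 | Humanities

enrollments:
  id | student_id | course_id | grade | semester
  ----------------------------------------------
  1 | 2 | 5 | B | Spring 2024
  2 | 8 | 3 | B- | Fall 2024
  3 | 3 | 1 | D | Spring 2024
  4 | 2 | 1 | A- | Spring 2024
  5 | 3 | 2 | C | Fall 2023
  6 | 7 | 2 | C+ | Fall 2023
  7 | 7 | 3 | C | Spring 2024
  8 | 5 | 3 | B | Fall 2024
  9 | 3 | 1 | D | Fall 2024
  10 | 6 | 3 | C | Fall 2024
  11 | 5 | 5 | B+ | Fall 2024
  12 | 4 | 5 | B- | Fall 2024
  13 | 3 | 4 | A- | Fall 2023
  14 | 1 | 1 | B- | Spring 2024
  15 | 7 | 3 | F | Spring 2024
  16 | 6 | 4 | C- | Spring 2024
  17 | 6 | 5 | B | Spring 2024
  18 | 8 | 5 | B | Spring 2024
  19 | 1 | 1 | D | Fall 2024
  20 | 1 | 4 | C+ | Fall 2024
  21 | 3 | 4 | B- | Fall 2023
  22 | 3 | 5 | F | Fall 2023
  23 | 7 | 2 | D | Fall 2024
SELECT COUNT(*) FROM students WHERE gpa <= 2.73

Execution result:
3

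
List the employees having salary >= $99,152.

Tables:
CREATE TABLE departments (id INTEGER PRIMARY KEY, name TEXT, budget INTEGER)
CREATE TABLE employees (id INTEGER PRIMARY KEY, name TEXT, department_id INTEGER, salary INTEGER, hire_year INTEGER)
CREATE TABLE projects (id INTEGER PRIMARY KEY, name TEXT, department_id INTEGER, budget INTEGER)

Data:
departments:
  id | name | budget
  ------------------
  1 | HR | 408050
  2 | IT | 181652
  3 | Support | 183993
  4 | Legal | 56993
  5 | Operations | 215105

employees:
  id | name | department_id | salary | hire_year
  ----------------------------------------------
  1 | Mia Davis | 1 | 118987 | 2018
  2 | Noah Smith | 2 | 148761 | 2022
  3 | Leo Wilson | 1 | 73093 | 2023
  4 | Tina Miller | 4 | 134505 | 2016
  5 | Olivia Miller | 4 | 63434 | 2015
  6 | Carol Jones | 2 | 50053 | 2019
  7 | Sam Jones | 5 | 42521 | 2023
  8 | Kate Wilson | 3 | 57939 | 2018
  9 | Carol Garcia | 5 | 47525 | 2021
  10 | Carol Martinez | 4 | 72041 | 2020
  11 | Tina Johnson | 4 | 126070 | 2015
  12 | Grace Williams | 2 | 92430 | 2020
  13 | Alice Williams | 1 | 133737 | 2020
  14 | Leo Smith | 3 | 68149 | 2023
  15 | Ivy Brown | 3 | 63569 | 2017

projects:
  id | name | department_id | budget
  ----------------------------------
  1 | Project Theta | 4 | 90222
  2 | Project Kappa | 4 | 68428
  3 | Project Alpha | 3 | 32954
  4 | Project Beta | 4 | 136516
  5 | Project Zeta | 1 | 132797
SELECT name, salary FROM employees WHERE salary >= 99152

Execution result:
name | salary
Mia Davis | 118987
Noah Smith | 148761
Tina Miller | 134505
Tina Johnson | 126070
Alice Williams | 133737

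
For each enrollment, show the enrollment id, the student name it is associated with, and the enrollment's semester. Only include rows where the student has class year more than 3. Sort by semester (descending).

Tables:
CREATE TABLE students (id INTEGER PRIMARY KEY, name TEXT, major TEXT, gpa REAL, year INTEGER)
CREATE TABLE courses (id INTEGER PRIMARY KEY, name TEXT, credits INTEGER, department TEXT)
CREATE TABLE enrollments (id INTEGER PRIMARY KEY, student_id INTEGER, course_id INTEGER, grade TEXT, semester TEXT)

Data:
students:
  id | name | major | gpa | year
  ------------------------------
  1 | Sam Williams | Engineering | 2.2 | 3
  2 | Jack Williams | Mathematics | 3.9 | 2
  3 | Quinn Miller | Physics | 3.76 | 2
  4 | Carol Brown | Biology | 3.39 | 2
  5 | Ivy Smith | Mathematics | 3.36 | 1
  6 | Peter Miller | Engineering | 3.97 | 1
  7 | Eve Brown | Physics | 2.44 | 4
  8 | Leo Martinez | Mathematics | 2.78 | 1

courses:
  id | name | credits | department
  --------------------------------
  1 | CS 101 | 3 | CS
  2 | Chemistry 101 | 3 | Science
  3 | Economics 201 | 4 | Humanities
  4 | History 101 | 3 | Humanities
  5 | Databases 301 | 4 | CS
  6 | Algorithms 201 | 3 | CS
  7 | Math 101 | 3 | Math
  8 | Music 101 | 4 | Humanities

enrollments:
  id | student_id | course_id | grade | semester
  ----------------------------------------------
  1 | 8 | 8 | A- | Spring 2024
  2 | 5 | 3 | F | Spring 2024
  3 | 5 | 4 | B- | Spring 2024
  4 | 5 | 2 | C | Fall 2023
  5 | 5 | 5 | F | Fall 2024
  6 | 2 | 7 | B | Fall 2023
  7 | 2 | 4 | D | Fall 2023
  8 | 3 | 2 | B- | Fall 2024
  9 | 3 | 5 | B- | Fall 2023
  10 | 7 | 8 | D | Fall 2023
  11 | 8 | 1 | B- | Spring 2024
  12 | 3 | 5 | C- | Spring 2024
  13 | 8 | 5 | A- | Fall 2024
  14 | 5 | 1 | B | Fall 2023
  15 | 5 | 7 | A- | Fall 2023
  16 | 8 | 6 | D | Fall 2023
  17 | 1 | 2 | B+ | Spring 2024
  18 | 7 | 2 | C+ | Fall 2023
SELECT c.id, p.name AS student, c.semester FROM enrollments c JOIN students p ON c.student_id = p.id WHERE p.year > 3 ORDER BY c.semester DESC

Execution result:
id | student | semester
10 | Eve Brown | Fall 2023
18 | Eve Brown | Fall 2023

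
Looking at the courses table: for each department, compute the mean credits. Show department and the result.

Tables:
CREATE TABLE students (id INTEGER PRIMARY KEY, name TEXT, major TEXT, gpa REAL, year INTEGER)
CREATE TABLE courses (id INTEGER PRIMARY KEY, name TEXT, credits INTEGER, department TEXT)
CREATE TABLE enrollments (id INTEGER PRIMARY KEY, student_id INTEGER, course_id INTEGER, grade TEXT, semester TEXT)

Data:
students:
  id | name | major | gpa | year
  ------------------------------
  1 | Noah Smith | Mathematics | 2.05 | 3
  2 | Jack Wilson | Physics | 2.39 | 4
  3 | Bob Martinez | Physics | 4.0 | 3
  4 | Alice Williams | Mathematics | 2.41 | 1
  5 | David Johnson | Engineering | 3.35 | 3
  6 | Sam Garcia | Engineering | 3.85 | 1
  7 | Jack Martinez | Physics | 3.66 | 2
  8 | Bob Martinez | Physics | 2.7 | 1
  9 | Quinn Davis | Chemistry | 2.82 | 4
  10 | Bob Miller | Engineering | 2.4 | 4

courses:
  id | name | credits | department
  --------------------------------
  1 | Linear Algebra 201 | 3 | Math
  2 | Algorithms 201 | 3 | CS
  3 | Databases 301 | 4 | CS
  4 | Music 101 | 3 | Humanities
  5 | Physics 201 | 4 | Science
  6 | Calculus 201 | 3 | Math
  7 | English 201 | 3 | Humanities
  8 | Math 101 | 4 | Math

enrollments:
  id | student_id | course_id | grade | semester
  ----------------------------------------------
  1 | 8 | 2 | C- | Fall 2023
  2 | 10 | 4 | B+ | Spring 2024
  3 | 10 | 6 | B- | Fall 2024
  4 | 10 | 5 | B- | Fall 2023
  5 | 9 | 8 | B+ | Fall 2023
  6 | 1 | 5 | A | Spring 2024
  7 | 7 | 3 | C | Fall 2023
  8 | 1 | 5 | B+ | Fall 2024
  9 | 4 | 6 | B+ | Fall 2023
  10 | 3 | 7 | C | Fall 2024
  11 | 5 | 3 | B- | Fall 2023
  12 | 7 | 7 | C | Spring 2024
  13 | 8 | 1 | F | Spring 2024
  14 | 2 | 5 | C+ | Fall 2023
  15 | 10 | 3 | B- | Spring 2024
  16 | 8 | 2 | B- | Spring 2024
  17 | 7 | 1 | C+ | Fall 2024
SELECT department, AVG(credits) AS avg_credits FROM courses GROUP BY department

Execution result:
department | avg_credits
CS | 3.50
Humanities | 3.00
Math | 3.33
Science | 4.00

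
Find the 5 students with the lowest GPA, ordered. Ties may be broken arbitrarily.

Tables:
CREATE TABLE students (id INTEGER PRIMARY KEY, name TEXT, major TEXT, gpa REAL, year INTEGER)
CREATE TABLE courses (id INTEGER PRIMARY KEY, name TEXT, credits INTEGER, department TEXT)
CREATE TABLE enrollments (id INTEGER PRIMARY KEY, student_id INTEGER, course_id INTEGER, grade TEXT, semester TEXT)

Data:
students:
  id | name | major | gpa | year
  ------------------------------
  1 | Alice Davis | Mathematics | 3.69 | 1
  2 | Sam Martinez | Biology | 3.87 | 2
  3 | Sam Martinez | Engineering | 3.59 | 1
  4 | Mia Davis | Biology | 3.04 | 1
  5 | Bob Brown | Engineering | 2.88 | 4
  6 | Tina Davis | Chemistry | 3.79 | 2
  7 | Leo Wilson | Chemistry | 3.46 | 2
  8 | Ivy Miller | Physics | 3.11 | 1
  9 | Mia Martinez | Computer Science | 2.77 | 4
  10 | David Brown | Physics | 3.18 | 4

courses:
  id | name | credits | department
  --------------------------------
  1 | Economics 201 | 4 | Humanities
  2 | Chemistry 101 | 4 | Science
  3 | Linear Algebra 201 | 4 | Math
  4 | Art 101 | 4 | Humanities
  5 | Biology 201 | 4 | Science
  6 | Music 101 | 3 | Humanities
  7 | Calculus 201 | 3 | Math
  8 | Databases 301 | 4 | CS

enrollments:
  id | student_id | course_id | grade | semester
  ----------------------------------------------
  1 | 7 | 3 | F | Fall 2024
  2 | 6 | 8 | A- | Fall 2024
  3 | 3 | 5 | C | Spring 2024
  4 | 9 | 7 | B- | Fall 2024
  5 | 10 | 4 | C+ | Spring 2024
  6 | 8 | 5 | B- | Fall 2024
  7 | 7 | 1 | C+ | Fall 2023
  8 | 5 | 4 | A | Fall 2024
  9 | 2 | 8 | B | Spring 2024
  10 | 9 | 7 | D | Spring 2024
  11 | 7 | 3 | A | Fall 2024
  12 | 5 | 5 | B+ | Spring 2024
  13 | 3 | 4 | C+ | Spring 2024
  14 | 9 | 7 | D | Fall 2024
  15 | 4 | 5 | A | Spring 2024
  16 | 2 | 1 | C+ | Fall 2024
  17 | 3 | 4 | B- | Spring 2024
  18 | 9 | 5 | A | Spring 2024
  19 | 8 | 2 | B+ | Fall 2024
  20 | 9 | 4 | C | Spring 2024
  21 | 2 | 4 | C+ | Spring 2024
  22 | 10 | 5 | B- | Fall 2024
SELECT name, gpa FROM students ORDER BY gpa ASC LIMIT 5

Execution result:
name | gpa
Mia Martinez | 2.77
Bob Brown | 2.88
Mia Davis | 3.04
Ivy Miller | 3.11
David Brown | 3.18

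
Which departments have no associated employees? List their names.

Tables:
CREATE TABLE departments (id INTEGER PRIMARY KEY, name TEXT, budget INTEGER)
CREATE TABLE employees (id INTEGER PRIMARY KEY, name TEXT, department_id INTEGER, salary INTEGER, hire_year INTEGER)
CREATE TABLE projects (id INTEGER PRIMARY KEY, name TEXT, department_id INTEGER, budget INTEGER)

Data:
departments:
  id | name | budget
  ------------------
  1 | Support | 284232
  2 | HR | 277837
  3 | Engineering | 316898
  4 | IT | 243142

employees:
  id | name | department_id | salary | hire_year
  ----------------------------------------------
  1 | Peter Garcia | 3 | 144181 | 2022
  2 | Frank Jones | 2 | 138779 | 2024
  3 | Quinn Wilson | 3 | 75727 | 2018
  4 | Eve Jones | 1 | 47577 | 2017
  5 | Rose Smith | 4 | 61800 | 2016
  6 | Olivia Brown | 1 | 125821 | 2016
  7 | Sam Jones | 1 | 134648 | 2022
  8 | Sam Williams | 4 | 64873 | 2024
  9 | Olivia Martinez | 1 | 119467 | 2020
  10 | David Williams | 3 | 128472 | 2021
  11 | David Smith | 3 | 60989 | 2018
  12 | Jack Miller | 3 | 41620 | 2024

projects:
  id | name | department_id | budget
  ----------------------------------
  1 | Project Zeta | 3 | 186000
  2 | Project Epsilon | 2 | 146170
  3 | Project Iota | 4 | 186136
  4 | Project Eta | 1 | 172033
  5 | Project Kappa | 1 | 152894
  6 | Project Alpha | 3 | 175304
SELECT p.name FROM departments p LEFT JOIN employees c ON c.department_id = p.id WHERE c.id IS NULL

Execution result:
(no rows)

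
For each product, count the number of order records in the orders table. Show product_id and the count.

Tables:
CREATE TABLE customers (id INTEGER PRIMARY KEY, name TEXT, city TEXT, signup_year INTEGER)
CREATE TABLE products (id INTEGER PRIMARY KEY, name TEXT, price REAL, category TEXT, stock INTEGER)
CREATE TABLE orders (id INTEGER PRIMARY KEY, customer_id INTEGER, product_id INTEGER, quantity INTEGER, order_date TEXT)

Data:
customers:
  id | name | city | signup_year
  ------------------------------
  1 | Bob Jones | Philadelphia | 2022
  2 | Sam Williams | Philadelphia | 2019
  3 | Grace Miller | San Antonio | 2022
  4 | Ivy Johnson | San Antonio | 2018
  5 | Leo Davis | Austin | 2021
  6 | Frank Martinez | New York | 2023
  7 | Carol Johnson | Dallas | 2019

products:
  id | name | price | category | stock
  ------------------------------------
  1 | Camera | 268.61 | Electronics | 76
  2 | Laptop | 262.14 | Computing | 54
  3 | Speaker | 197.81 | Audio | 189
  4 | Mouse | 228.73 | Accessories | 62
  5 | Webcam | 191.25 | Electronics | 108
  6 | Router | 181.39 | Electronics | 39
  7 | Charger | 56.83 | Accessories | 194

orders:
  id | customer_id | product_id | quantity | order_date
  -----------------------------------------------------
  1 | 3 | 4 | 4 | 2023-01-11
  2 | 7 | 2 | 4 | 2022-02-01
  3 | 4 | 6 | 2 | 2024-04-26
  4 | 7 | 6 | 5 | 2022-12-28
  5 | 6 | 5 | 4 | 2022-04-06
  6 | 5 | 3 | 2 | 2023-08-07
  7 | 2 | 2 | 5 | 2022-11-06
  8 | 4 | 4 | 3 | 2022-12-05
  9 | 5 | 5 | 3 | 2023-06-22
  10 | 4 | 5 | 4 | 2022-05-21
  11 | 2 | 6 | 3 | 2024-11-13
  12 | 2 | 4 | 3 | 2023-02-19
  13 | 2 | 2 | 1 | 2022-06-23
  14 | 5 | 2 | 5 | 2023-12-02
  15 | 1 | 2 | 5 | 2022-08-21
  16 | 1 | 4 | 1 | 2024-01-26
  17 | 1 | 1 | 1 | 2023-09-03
SELECT product_id, COUNT(*) AS order_count FROM orders GROUP BY product_id

Execution result:
product_id | order_count
1 | 1
2 | 5
3 | 1
4 | 4
5 | 3
6 | 3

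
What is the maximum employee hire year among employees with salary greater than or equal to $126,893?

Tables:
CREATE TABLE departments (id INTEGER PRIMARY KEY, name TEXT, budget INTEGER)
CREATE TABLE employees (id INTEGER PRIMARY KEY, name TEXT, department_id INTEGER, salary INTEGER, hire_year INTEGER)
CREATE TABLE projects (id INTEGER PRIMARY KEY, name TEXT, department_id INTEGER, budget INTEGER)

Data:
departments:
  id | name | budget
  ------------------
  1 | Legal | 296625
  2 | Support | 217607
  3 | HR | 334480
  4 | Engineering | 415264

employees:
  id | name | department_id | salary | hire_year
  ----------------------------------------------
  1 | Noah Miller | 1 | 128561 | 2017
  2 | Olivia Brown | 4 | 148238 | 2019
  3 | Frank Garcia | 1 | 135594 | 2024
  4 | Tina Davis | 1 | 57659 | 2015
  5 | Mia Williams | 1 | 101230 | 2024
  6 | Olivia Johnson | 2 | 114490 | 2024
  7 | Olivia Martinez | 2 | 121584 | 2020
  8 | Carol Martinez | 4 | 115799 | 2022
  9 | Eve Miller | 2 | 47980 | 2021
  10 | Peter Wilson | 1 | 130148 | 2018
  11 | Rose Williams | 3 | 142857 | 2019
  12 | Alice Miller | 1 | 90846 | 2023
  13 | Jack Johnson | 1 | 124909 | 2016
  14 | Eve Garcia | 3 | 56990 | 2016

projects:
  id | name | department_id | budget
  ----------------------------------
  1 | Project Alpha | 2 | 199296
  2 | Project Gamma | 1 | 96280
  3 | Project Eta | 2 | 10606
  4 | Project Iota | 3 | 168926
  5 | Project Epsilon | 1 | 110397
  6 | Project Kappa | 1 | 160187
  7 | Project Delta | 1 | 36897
SELECT MAX(hire_year) FROM employees WHERE salary >= 126893

Execution result:
2024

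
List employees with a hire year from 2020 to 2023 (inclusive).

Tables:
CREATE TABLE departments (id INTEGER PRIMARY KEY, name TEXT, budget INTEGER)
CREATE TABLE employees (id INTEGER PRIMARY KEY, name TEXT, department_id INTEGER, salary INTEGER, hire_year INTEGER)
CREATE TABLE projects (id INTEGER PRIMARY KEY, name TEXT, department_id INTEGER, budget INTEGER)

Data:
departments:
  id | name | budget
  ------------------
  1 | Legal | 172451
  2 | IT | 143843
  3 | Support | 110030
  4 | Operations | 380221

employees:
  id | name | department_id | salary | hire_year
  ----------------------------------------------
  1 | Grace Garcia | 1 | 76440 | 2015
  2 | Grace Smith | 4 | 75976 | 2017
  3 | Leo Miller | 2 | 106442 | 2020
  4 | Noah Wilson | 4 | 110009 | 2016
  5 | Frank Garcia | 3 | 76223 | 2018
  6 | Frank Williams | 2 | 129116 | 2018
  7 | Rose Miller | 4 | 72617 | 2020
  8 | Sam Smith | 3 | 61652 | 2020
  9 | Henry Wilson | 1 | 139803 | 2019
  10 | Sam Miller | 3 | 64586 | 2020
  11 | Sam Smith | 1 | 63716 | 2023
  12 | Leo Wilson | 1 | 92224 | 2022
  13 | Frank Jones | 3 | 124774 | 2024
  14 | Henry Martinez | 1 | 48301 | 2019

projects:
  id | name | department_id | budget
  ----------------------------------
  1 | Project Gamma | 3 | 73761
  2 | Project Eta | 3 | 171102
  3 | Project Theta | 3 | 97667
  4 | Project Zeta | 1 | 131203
SELECT name, hire_year FROM employees WHERE hire_year BETWEEN 2020 AND 2023

Execution result:
name | hire_year
Leo Miller | 2020
Rose Miller | 2020
Sam Smith | 2020
Sam Miller | 2020
Sam Smith | 2023
Leo Wilson | 2022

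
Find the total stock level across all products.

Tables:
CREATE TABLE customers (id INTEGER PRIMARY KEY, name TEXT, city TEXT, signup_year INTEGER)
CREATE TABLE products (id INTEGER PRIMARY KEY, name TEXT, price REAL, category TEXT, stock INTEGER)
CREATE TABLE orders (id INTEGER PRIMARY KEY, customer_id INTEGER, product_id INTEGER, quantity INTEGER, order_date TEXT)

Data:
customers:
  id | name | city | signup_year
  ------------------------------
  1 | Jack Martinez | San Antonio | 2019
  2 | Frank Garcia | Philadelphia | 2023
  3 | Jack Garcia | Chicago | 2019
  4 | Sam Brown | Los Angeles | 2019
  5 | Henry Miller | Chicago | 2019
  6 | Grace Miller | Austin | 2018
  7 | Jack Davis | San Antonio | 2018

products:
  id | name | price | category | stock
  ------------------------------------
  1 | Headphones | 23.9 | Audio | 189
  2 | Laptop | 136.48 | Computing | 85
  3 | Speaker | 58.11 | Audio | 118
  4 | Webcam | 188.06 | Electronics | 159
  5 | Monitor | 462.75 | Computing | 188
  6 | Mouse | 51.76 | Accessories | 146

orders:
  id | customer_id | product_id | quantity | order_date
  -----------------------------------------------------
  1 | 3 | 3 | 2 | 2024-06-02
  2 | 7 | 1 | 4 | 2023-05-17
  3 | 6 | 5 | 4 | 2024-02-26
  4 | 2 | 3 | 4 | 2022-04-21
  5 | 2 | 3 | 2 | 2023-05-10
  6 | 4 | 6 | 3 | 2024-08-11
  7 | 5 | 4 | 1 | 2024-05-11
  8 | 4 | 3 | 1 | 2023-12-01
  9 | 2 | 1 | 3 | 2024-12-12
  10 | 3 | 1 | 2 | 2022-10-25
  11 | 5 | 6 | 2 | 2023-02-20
SELECT SUM(stock) FROM products

Execution result:
885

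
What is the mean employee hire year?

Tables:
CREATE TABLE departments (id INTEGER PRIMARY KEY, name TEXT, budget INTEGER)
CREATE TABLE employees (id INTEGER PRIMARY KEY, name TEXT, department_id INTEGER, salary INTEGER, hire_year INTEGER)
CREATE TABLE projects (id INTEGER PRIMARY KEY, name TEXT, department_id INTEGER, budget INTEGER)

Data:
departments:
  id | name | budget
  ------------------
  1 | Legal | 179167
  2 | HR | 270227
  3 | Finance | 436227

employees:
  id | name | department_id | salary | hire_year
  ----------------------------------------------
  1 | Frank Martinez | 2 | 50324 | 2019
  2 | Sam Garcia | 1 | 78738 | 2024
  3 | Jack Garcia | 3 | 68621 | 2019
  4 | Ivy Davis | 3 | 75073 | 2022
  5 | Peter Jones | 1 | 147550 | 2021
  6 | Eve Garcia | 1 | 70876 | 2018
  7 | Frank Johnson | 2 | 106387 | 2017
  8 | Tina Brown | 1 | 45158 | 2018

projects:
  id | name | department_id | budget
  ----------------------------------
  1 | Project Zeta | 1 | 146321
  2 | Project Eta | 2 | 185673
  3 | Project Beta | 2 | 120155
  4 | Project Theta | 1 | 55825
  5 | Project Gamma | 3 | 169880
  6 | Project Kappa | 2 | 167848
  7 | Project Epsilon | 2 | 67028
SELECT AVG(hire_year) FROM employees

Execution result:
2019.75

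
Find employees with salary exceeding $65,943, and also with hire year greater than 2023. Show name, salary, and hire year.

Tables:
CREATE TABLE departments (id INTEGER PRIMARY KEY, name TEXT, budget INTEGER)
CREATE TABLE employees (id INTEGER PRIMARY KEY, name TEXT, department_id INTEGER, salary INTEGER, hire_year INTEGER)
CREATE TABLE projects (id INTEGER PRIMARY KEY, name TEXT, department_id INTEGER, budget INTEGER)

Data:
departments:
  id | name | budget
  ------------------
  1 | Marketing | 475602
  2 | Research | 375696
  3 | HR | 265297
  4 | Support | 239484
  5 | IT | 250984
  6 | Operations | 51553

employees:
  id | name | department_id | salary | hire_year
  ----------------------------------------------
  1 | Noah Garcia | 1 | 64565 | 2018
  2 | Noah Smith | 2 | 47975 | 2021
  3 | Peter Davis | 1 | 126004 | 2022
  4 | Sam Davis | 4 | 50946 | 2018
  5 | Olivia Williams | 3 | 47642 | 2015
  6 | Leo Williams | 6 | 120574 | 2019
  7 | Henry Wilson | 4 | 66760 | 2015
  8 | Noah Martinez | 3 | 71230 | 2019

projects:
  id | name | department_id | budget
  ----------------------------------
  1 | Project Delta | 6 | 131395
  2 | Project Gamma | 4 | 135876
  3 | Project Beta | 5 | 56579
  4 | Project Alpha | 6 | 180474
SELECT name, salary, hire_year FROM employees WHERE salary > 65943 AND hire_year > 2023

Execution result:
(no rows)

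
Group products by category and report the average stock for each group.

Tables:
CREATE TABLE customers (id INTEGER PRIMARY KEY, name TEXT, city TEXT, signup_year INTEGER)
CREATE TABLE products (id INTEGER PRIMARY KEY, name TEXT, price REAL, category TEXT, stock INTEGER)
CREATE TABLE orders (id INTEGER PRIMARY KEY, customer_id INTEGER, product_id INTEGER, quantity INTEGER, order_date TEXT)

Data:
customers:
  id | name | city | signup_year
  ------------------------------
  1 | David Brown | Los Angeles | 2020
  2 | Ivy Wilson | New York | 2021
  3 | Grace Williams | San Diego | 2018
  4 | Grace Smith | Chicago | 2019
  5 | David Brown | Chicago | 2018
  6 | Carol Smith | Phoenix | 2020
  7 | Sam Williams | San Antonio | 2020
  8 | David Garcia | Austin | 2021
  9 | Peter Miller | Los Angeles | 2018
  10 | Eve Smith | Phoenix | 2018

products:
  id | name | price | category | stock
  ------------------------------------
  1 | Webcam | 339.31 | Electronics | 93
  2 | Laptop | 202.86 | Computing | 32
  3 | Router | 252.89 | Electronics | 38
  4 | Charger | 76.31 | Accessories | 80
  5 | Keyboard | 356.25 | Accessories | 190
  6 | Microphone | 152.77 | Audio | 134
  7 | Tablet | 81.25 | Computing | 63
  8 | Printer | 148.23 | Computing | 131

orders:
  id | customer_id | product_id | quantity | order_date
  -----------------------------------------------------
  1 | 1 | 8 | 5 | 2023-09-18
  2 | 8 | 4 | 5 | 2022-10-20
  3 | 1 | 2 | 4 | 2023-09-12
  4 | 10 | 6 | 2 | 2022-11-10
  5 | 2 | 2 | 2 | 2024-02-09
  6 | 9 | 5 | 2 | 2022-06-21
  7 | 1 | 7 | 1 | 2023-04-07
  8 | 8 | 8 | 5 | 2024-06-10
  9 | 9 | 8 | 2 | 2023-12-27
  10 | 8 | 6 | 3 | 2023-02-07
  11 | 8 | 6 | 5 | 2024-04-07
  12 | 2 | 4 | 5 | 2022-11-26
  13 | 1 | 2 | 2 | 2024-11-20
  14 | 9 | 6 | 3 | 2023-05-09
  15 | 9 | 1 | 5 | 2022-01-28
SELECT category, AVG(stock) AS avg_stock FROM products GROUP BY category

Execution result:
category | avg_stock
Accessories | 135.00
Audio | 134.00
Computing | 75.33
Electronics | 65.50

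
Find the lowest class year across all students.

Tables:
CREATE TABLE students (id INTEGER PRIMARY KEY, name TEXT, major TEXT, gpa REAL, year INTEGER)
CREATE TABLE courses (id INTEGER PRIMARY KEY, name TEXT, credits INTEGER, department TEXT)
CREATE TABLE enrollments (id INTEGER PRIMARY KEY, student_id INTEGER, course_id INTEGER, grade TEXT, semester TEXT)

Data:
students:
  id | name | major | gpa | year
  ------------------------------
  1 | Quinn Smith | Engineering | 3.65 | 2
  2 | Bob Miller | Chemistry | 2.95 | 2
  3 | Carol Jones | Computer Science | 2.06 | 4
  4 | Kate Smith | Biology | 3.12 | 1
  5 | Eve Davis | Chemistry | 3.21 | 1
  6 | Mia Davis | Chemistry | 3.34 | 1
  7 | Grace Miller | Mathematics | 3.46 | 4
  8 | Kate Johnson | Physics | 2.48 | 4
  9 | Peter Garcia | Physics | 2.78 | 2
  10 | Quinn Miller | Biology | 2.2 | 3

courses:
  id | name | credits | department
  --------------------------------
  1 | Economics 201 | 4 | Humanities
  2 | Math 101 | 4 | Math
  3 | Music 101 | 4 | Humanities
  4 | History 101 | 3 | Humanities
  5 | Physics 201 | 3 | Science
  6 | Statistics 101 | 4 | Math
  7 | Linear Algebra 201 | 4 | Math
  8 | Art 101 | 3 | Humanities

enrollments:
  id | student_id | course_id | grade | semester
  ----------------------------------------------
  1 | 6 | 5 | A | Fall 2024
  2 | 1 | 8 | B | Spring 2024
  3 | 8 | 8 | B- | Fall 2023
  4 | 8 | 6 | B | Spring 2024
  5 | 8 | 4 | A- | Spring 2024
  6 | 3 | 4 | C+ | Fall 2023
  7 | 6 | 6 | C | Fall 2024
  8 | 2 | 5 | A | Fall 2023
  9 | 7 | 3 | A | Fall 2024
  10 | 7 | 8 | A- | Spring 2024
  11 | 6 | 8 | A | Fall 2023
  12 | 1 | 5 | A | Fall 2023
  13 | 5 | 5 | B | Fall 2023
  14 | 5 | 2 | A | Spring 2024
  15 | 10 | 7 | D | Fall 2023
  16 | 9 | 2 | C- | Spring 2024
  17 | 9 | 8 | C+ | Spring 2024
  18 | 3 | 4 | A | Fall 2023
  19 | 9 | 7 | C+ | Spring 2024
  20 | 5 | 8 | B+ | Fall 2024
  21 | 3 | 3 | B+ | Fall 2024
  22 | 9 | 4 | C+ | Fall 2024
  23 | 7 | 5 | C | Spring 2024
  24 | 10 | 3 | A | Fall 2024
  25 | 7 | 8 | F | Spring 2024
SELECT MIN(year) FROM students

Execution result:
1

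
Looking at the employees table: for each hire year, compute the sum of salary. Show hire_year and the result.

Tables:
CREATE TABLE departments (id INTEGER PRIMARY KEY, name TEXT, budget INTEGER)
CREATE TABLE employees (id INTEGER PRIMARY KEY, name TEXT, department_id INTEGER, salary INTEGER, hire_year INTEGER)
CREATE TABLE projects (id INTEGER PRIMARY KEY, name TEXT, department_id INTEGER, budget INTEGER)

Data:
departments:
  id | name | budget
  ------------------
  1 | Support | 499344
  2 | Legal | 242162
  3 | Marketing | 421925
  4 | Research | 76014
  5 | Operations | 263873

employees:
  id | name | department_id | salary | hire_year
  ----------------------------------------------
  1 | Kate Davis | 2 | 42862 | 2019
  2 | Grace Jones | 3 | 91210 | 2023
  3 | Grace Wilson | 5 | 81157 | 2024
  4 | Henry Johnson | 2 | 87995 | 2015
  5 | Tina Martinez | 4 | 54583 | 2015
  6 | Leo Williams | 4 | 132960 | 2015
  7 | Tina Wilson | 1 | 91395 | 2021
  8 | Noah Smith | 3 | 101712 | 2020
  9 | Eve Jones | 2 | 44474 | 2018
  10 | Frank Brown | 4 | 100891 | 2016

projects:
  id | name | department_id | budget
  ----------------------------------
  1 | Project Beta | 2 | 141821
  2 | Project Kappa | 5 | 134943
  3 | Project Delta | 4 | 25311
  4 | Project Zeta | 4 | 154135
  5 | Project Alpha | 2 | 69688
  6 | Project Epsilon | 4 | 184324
SELECT hire_year, SUM(salary) AS sum_salary FROM employees GROUP BY hire_year

Execution result:
hire_year | sum_salary
2015 | 275538
2016 | 100891
2018 | 44474
2019 | 42862
2020 | 101712
2021 | 91395
2023 | 91210
2024 | 81157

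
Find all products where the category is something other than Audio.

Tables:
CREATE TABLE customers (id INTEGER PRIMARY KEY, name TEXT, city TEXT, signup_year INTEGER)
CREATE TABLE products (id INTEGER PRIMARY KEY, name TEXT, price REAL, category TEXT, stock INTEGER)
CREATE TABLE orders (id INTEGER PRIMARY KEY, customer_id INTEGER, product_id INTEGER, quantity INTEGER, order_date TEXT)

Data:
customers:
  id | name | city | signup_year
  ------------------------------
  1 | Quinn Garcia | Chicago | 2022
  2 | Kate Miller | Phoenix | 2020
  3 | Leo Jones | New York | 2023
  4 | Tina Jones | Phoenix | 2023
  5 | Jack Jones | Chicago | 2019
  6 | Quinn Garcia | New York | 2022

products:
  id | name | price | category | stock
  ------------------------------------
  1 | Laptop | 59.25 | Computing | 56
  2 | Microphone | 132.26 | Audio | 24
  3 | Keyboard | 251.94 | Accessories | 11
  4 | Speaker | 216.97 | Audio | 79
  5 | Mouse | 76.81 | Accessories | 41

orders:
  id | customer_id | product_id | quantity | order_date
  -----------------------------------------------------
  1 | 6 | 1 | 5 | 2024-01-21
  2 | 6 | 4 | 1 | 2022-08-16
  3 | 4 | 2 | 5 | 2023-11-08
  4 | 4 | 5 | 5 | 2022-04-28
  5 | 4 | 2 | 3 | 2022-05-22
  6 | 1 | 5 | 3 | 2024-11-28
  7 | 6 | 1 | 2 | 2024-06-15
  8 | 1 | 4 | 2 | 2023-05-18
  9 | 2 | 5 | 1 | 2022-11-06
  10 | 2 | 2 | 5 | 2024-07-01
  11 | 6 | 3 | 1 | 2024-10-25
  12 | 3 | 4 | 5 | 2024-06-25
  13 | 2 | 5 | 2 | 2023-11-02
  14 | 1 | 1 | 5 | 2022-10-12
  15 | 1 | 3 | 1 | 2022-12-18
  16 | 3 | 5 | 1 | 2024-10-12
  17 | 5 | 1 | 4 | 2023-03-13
SELECT name, category FROM products WHERE category <> 'Audio'

Execution result:
name | category
Laptop | Computing
Keyboard | Accessories
Mouse | Accessories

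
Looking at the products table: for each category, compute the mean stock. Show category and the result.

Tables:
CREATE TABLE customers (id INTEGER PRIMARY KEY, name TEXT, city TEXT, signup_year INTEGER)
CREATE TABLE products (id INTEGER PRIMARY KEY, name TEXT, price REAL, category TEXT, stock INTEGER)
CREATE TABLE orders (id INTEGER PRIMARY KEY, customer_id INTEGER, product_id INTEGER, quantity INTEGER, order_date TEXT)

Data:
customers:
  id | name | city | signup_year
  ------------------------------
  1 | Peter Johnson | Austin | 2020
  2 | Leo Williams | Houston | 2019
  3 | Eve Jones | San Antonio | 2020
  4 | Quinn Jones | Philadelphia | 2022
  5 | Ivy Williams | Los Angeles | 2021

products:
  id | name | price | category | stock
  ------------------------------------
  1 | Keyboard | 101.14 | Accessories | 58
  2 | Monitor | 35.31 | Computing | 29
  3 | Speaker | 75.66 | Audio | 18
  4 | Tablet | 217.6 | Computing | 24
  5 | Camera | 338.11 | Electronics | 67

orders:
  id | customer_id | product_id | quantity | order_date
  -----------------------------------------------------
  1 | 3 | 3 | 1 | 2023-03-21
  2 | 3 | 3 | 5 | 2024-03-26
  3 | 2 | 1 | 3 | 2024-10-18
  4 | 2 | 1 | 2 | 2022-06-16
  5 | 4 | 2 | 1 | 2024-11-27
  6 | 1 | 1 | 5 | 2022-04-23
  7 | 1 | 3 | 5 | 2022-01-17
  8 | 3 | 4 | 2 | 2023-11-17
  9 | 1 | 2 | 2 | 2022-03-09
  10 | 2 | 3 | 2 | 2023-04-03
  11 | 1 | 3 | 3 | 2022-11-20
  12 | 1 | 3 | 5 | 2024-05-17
SELECT category, AVG(stock) AS avg_stock FROM products GROUP BY category

Execution result:
category | avg_stock
Accessories | 58.00
Audio | 18.00
Computing | 26.50
Electronics | 67.00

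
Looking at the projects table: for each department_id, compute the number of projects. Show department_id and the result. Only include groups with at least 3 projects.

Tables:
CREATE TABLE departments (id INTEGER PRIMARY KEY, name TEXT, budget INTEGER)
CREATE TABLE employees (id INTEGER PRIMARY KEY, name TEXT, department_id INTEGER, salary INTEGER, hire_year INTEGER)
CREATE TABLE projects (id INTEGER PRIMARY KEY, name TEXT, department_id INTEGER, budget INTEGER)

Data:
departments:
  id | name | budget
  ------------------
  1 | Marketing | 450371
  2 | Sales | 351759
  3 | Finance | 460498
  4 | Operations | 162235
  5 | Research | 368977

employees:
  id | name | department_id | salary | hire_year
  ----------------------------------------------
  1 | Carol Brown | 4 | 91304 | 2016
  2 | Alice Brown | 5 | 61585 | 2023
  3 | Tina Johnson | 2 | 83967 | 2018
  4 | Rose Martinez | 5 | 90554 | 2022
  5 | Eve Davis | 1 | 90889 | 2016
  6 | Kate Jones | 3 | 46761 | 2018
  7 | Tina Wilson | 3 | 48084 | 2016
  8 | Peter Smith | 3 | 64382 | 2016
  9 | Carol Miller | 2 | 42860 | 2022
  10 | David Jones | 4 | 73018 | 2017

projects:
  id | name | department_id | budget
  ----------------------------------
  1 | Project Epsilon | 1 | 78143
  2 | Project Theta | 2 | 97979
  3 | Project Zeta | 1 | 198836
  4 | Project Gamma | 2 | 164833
SELECT department_id, COUNT(*) AS n FROM projects GROUP BY department_id HAVING COUNT(*) >= 3

Execution result:
(no rows)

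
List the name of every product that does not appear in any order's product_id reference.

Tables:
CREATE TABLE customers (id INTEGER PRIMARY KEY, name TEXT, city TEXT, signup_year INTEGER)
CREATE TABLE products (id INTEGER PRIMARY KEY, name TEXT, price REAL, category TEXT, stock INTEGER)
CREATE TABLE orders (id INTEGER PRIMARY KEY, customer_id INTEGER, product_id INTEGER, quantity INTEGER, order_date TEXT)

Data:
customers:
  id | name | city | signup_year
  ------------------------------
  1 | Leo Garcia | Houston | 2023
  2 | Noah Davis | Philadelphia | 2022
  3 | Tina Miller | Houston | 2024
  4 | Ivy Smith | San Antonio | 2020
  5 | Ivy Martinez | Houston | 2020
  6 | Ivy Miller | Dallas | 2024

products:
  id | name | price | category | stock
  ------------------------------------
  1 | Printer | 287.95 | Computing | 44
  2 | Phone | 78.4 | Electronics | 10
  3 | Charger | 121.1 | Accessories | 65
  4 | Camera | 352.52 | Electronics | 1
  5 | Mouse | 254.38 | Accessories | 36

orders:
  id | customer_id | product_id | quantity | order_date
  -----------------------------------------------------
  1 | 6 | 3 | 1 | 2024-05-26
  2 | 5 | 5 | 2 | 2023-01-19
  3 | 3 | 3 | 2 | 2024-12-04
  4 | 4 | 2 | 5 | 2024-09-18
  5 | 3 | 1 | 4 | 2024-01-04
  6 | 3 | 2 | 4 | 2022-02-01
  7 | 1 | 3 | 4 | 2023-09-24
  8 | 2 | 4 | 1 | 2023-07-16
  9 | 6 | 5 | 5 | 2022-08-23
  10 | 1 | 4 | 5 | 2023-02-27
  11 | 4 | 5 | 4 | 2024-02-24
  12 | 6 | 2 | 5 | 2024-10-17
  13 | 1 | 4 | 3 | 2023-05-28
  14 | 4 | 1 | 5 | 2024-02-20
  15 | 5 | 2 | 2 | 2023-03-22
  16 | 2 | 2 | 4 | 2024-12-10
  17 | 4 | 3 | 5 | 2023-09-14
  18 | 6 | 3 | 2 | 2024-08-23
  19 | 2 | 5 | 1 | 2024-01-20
SELECT p.name FROM products p LEFT JOIN orders c ON c.product_id = p.id WHERE c.id IS NULL

Execution result:
(no rows)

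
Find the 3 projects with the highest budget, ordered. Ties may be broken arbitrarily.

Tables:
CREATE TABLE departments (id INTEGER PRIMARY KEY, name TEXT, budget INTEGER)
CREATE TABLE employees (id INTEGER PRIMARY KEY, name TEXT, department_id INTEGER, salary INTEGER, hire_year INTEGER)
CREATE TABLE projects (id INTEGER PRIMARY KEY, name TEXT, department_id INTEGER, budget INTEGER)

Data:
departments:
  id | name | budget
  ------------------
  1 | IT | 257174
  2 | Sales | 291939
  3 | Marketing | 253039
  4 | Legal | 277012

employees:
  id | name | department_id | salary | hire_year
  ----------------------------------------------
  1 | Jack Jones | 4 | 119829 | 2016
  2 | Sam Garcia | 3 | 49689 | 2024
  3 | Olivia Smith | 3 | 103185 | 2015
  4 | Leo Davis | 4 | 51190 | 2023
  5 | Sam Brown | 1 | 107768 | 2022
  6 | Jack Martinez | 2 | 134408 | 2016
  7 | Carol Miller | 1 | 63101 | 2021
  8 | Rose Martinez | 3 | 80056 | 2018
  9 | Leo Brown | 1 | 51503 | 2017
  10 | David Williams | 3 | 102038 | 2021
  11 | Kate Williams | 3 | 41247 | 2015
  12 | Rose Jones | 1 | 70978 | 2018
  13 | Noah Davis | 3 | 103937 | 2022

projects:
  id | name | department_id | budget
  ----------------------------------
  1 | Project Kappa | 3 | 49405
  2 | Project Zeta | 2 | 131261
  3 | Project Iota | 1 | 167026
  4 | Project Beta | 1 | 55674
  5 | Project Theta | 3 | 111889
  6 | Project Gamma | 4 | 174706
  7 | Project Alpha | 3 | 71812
SELECT name, budget FROM projects ORDER BY budget DESC LIMIT 3

Execution result:
name | budget
Project Gamma | 174706
Project Iota | 167026
Project Zeta | 131261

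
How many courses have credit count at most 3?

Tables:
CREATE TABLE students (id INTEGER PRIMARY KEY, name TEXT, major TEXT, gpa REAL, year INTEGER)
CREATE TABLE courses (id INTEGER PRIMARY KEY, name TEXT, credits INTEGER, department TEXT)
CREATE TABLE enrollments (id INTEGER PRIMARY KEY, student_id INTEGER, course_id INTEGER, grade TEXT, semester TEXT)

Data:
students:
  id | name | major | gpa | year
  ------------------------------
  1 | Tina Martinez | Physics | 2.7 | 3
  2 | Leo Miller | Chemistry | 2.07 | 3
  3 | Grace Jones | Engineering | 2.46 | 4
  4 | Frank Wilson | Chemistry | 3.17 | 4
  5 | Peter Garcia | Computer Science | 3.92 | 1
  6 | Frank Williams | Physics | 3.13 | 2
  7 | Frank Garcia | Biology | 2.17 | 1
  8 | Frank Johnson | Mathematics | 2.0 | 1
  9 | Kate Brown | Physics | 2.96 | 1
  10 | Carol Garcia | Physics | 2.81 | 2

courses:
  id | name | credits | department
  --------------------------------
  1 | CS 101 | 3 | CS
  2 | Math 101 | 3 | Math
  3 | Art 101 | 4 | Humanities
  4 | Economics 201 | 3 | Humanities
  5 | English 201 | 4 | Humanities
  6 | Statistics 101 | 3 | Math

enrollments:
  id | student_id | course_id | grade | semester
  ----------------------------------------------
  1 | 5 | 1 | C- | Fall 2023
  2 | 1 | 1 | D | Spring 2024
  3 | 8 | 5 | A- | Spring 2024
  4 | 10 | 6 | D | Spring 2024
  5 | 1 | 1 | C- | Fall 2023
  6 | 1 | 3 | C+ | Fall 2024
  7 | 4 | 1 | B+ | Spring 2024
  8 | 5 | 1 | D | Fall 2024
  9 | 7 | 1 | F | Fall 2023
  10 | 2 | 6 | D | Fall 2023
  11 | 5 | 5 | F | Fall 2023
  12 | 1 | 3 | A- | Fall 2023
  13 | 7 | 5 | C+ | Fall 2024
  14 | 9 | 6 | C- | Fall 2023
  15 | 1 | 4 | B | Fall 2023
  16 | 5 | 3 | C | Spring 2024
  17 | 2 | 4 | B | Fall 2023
SELECT COUNT(*) FROM courses WHERE credits <= 3

Execution result:
4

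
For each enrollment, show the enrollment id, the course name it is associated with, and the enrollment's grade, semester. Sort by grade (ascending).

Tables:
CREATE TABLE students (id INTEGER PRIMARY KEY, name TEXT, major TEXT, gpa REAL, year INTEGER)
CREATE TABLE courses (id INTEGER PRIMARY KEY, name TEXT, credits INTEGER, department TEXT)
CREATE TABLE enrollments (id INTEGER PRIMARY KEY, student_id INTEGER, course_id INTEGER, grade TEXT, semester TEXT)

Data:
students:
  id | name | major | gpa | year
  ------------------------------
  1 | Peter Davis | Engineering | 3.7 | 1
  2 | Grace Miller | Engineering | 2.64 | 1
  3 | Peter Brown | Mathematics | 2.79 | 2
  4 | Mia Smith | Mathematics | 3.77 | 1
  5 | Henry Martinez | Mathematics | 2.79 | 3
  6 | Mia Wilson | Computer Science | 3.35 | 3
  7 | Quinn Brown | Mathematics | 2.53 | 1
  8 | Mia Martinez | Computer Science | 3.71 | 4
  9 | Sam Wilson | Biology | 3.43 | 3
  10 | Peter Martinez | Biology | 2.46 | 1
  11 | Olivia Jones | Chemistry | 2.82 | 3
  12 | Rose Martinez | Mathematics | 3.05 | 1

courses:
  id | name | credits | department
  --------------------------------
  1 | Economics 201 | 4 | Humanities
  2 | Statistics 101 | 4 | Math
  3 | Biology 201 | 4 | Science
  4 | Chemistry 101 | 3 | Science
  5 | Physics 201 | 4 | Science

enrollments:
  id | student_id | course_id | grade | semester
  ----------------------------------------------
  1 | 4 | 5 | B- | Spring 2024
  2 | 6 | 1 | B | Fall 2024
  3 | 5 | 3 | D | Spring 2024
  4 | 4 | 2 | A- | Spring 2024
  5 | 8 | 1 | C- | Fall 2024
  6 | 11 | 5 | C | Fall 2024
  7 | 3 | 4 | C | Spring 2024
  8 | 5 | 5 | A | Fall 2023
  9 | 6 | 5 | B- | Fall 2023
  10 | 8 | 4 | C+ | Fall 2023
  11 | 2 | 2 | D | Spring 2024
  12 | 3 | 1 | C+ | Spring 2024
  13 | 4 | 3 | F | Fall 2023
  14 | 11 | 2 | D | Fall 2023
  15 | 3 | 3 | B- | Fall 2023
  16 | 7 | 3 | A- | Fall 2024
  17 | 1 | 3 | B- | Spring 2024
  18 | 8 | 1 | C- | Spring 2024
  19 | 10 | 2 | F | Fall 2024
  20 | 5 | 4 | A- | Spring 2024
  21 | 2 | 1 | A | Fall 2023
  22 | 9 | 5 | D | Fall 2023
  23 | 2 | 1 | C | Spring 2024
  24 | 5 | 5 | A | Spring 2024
SELECT c.id, p.name AS course, c.grade, c.semester FROM enrollments c JOIN courses p ON c.course_id = p.id ORDER BY c.grade ASC

Execution result:
id | course | grade | semester
8 | Physics 201 | A | Fall 2023
21 | Economics 201 | A | Fall 2023
24 | Physics 201 | A | Spring 2024
4 | Statistics 101 | A- | Spring 2024
16 | Biology 201 | A- | Fall 2024
20 | Chemistry 101 | A- | Spring 2024
2 | Economics 201 | B | Fall 2024
1 | Physics 201 | B- | Spring 2024
9 | Physics 201 | B- | Fall 2023
15 | Biology 201 | B- | Fall 2023
17 | Biology 201 | B- | Spring 2024
6 | Physics 201 | C | Fall 2024
7 | Chemistry 101 | C | Spring 2024
23 | Economics 201 | C | Spring 2024
10 | Chemistry 101 | C+ | Fall 2023
12 | Economics 201 | C+ | Spring 2024
5 | Economics 201 | C- | Fall 2024
18 | Economics 201 | C- | Spring 2024
3 | Biology 201 | D | Spring 2024
11 | Statistics 101 | D | Spring 2024
14 | Statistics 101 | D | Fall 2023
22 | Physics 201 | D | Fall 2023
13 | Biology 201 | F | Fall 2023
19 | Statistics 101 | F | Fall 2024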